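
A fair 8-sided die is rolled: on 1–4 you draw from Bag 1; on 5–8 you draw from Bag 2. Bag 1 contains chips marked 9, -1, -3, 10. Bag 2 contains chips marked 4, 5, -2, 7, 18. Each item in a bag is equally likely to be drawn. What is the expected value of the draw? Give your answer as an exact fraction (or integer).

203/40

E[X | Bag 1] = (9 − 1 − 3 + 10)/4 = 15/4
E[X | Bag 2] = (4 + 5 − 2 + 7 + 18)/5 = 32/5
E[X] = (1/2)·15/4 + (1/2)·32/5 = 203/40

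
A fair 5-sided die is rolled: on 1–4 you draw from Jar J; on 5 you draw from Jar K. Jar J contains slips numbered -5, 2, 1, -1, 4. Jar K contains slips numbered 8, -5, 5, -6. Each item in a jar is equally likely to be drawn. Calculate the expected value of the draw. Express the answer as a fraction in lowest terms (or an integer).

E[X | Jar J] = (-5 + 2 + 1 − 1 + 4)/5 = 1/5
E[X | Jar K] = (8 − 5 + 5 − 6)/4 = 1/2
E[X] = (4/5)·1/5 + (1/5)·1/2 = 13/50

13/50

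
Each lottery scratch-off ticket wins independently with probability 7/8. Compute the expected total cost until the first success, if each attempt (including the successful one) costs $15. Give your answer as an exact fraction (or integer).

E[#attempts] = 1/p = 8/7; E[cost] = 15·8/7 = 120/7.

120/7 dollars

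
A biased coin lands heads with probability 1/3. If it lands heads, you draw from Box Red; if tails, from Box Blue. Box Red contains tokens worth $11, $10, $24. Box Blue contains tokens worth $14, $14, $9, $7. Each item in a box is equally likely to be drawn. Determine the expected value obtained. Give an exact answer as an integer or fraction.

E[X | Box Red] = (11 + 10 + 24)/3 = 15
E[X | Box Blue] = (14 + 14 + 9 + 7)/4 = 11
E[X] = (1/3)·15 + (2/3)·11 = 37/3

37/3 dollars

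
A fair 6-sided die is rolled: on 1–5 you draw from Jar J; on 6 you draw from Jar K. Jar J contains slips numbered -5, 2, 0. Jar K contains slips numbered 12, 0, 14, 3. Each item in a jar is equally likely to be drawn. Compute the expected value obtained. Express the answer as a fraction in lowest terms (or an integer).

E[X | Jar J] = (-5 + 2 + 0)/3 = -1
E[X | Jar K] = (12 + 0 + 14 + 3)/4 = 29/4
E[X] = (5/6)·(-1) + (1/6)·29/4 = 3/8

3/8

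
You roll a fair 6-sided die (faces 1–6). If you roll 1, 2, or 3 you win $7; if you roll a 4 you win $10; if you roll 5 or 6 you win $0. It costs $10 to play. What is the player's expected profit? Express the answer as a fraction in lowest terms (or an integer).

-29/6 dollars

E[payout] = (1/3)·0 + (1/2)·7 + (1/6)·10 = 31/6
Expected profit = 31/6 − 10 = -29/6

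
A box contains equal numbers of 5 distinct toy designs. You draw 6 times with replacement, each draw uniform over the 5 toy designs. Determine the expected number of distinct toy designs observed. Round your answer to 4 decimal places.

Let Xⱼ=1 if type j appears at least once. P(Xⱼ=1) = 1 − ((5−1)/5)^6 = 11529/15625.
E[#distinct] = 5·11529/15625 = 11529/3125.
≈ 3.6893

3.6893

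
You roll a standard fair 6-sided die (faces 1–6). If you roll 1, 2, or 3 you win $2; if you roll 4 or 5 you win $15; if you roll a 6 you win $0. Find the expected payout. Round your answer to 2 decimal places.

E[payout] = (1/6)·0 + (1/2)·2 + (1/3)·15 = 6
≈ $6.00

$6.00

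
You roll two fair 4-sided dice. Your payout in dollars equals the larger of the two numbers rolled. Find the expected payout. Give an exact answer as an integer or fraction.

Distribution of the larger of the two numbers rolled: 1 w.p. 1/16, 2 w.p. 3/16, 3 w.p. 5/16, 4 w.p. 7/16
E[payout] = (1/16)·1 + (3/16)·2 + (5/16)·3 + (7/16)·4 = 25/8

25/8 dollars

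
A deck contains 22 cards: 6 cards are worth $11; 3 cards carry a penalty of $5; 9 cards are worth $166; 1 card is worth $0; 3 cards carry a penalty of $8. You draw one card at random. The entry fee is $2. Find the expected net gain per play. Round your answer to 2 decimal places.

$67.14

E[payout] = (6/22)·11 + (3/22)·(-5) + (9/22)·166 + (1/22)·0 + (3/22)·(-8) = 1521/22
Expected profit = 1521/22 − 2 = 1477/22 ≈ $67.14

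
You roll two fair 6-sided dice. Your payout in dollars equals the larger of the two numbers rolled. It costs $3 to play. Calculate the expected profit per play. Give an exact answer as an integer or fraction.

Distribution of the larger of the two numbers rolled: 1 w.p. 1/36, 2 w.p. 1/12, 3 w.p. 5/36, 4 w.p. 7/36, 5 w.p. 1/4, 6 w.p. 11/36
E[payout] = (1/36)·1 + (1/12)·2 + (5/36)·3 + (7/36)·4 + (1/4)·5 + (11/36)·6 = 161/36
Expected profit = 161/36 − 3 = 53/36

53/36 dollars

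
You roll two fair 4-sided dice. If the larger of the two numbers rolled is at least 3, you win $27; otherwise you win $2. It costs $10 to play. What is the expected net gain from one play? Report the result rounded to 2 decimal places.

E[payout] = (1/4)·2 + (3/4)·27 = 83/4
Expected profit = 83/4 − 10 = 43/4 ≈ $10.75

$10.75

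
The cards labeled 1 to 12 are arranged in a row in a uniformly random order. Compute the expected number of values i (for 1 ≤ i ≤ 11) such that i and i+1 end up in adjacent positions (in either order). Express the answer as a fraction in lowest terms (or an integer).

For each i ∈ {1,…,11}, let Xᵢ = 1 if i and i+1 are adjacent. P(Xᵢ=1) = 2·(12−1)!/12! = 2/12.
By linearity, E[ΣXᵢ] = (11)·(2/12) = 11/6.

11/6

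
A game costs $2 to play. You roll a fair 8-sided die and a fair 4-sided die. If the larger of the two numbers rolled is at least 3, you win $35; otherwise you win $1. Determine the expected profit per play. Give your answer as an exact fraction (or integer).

E[payout] = (1/8)·1 + (7/8)·35 = 123/4
Expected profit = 123/4 − 2 = 115/4

115/4 dollars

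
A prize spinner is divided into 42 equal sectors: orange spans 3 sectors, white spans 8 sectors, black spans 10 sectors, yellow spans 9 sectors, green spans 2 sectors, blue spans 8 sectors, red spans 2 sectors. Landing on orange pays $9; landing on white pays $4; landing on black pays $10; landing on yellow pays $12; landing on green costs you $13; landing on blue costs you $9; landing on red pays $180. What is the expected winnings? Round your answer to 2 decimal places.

E[payout] = (3/42)·9 + (8/42)·4 + (10/42)·10 + (9/42)·12 + (2/42)·(-13) + (8/42)·(-9) + (2/42)·180 = 529/42
≈ $12.60

$12.60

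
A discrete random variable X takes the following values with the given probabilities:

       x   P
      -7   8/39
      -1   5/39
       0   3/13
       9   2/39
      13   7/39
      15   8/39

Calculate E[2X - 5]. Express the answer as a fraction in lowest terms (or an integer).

47/13

E[2x-5] = (8/39)·(-19) + (5/39)·(-7) + (3/13)·(-5) + (2/39)·13 + (7/39)·21 + (8/39)·25
     = 47/13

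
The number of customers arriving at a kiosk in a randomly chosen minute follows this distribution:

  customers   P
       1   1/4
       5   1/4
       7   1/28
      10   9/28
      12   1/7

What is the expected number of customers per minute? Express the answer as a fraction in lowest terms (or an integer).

187/28

E[X] = (1/4)·1 + (1/4)·5 + (1/28)·7 + (9/28)·10 + (1/7)·12
     = 187/28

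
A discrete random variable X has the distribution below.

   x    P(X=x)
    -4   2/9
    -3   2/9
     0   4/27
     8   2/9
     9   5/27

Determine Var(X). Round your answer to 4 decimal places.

31.2099

E[X] = (2/9)·(-4) + (2/9)·(-3) + (4/27)·0 + (2/9)·8 + (5/27)·9 = 17/9
E[X²] = (2/9)·16 + (2/9)·9 + (4/27)·0 + (2/9)·64 + (5/27)·81 = 313/9
Var(X) = 313/9 − (17/9)² = 2528/81 ≈ 31.2099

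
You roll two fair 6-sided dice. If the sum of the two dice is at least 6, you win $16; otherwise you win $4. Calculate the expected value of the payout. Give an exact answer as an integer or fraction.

E[payout] = (5/18)·4 + (13/18)·16 = 38/3

38/3 dollars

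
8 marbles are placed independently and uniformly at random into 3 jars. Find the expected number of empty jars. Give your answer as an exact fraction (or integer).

256/2187

Let Xⱼ=1 if jar j is empty. P(Xⱼ=1) = ((3-1)/3)^8 = 256/6561.
By linearity, E[#empty] = 3·256/6561 = 256/2187.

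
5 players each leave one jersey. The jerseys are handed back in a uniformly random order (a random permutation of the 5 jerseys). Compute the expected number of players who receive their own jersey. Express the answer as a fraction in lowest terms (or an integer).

1

Let Xᵢ = 1 if person i gets their own jersey. For each i, P(Xᵢ=1) = 1/5.
By linearity of expectation, E[X₁+…+X_5] = 5·(1/5) = 1.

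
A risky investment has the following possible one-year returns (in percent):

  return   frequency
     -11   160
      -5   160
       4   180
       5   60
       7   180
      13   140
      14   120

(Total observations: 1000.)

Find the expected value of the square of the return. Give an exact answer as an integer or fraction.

4187/50

Total = 1000, so P(return=-11) = 160/1000, etc.
E[X²] = (4/25)·121 + (4/25)·25 + (9/50)·16 + (3/50)·25 + (9/50)·49 + (7/50)·169 + (3/25)·196
     = 4187/50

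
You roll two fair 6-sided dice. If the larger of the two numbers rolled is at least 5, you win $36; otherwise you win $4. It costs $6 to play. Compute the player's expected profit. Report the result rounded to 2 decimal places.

E[payout] = (4/9)·4 + (5/9)·36 = 196/9
Expected profit = 196/9 − 6 = 142/9 ≈ $15.78

$15.78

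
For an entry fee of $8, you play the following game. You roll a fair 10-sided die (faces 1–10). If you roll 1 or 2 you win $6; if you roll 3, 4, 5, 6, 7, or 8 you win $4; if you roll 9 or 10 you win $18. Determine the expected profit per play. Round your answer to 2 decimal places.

E[payout] = (3/5)·4 + (1/5)·6 + (1/5)·18 = 36/5
Expected profit = 36/5 − 8 = -4/5 ≈ -$0.80

-$0.80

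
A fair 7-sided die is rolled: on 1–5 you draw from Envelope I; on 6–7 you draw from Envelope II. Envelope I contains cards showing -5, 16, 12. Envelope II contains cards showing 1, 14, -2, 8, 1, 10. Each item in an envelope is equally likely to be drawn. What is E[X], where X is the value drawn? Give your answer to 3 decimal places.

7.000

E[X | Envelope I] = (-5 + 16 + 12)/3 = 23/3
E[X | Envelope II] = (1 + 14 − 2 + 8 + 1 + 10)/6 = 16/3
E[X] = (5/7)·23/3 + (2/7)·16/3 = 7 ≈ 7.000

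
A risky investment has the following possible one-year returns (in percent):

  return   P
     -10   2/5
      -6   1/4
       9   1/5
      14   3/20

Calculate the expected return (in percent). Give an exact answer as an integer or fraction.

E[X] = (2/5)·(-10) + (1/4)·(-6) + (1/5)·9 + (3/20)·14
     = -8/5

-8/5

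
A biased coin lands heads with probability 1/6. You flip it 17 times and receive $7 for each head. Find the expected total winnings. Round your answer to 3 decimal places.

E[#heads] = 17·1/6 = 17/6 (linearity over flips).
E[winnings] = 7·17/6 = 119/6.
≈ 19.833

$19.833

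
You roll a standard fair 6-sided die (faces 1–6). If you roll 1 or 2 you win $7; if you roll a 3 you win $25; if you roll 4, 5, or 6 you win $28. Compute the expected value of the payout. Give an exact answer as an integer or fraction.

41/2 dollars

E[payout] = (1/3)·7 + (1/6)·25 + (1/2)·28 = 41/2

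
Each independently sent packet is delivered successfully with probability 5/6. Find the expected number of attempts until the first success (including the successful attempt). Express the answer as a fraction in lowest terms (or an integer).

6/5

For a geometric distribution, E[trials] = 1/p = 1/(5/6) = 6/5.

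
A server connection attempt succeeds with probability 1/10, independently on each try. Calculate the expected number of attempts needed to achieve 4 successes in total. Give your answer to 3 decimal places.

40.000

By linearity (sum of 4 independent geometric waits), E[trials] = 4/p = 4/(1/10) = 40.
≈ 40.000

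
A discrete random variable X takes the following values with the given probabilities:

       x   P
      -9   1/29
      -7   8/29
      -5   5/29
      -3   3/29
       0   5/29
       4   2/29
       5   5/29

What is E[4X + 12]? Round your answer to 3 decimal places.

E[4x+12] = (1/29)·(-24) + (8/29)·(-16) + (5/29)·(-8) + (3/29)·0 + (5/29)·12 + (2/29)·28 + (5/29)·32
     = 84/29 ≈ 2.897

2.897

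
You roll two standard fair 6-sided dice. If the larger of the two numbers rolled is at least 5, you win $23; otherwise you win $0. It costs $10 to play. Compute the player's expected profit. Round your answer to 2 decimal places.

E[payout] = (4/9)·0 + (5/9)·23 = 115/9
Expected profit = 115/9 − 10 = 25/9 ≈ $2.78

$2.78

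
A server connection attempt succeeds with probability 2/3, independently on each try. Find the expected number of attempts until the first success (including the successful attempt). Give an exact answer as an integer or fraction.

3/2

For a geometric distribution, E[trials] = 1/p = 1/(2/3) = 3/2.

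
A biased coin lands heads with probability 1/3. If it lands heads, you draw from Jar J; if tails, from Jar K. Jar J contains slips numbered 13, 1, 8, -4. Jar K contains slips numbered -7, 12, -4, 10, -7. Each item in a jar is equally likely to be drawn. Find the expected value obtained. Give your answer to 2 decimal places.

2.03

E[X | Jar J] = (13 + 1 + 8 − 4)/4 = 9/2
E[X | Jar K] = (-7 + 12 − 4 + 10 − 7)/5 = 4/5
E[X] = (1/3)·9/2 + (2/3)·4/5 = 61/30 ≈ 2.03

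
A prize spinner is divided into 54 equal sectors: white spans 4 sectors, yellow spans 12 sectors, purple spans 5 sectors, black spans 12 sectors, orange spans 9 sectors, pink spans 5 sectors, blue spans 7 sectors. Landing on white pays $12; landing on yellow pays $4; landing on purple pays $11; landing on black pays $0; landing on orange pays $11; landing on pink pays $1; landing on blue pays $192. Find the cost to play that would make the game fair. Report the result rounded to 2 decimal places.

E[payout] = (4/54)·12 + (12/54)·4 + (5/54)·11 + (12/54)·0 + (9/54)·11 + (5/54)·1 + (7/54)·192 = 533/18
Fair fee = E[payout] = 533/18 ≈ $29.61

$29.61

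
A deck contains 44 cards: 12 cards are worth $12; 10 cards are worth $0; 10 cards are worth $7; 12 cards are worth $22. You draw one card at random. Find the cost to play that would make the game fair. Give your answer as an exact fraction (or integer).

E[payout] = (12/44)·12 + (10/44)·0 + (10/44)·7 + (12/44)·22 = 239/22
Fair fee = E[payout] = 239/22

239/22 dollars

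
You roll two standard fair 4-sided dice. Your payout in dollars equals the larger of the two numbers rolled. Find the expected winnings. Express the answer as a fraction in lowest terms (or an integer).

Distribution of the larger of the two numbers rolled: 1 w.p. 1/16, 2 w.p. 3/16, 3 w.p. 5/16, 4 w.p. 7/16
E[payout] = (1/16)·1 + (3/16)·2 + (5/16)·3 + (7/16)·4 = 25/8

25/8 dollars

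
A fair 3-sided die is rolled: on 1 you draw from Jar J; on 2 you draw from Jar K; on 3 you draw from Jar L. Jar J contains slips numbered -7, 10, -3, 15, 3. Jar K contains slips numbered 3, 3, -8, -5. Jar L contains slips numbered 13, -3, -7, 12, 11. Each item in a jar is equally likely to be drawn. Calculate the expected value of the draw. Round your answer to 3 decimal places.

E[X | Jar J] = (-7 + 10 − 3 + 15 + 3)/5 = 18/5
E[X | Jar K] = (3 + 3 − 8 − 5)/4 = -7/4
E[X | Jar L] = (13 − 3 − 7 + 12 + 11)/5 = 26/5
E[X] = (1/3)·18/5 + (1/3)·(-7/4) + (1/3)·26/5 = 47/20 ≈ 2.350

2.350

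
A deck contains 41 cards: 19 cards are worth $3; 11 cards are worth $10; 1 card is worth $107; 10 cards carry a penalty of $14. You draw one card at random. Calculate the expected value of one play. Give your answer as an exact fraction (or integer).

134/41 dollars

E[payout] = (19/41)·3 + (11/41)·10 + (1/41)·107 + (10/41)·(-14) = 134/41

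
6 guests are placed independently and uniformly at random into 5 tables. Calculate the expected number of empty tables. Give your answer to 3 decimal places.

1.311

Let Xⱼ=1 if table j is empty. P(Xⱼ=1) = ((5-1)/5)^6 = 4096/15625.
By linearity, E[#empty] = 5·4096/15625 = 4096/3125.
≈ 1.311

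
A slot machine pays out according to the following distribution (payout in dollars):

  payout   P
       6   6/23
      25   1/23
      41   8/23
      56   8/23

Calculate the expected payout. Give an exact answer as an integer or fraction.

837/23 dollars

E[X] = (6/23)·6 + (1/23)·25 + (8/23)·41 + (8/23)·56
     = 837/23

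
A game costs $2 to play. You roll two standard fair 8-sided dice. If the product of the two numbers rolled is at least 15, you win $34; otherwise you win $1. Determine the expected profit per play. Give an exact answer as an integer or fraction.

1091/64 dollars

E[payout] = (29/64)·1 + (35/64)·34 = 1219/64
Expected profit = 1219/64 − 2 = 1091/64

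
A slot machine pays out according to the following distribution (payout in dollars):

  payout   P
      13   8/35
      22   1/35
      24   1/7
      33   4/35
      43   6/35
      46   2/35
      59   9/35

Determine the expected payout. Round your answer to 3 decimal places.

E[X] = (8/35)·13 + (1/35)·22 + (1/7)·24 + (4/35)·33 + (6/35)·43 + (2/35)·46 + (9/35)·59
     = 1259/35 ≈ 35.971

$35.971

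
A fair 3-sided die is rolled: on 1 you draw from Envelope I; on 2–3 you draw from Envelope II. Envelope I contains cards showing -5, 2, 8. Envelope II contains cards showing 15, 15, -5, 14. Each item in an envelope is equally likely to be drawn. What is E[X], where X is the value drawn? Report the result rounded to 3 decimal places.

7.056

E[X | Envelope I] = (-5 + 2 + 8)/3 = 5/3
E[X | Envelope II] = (15 + 15 − 5 + 14)/4 = 39/4
E[X] = (1/3)·5/3 + (2/3)·39/4 = 127/18 ≈ 7.056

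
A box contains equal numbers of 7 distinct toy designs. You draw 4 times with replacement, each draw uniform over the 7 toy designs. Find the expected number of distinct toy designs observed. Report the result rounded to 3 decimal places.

Let Xⱼ=1 if type j appears at least once. P(Xⱼ=1) = 1 − ((7−1)/7)^4 = 1105/2401.
E[#distinct] = 7·1105/2401 = 1105/343.
≈ 3.222

3.222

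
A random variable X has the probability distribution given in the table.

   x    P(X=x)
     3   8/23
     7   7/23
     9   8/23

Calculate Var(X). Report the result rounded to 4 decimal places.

6.4726

E[X] = (8/23)·3 + (7/23)·7 + (8/23)·9 = 145/23
E[X²] = (8/23)·9 + (7/23)·49 + (8/23)·81 = 1063/23
Var(X) = 1063/23 − (145/23)² = 3424/529 ≈ 6.4726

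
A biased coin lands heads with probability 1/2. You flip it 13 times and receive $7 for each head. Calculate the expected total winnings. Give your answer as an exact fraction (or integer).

E[#heads] = 13·1/2 = 13/2 (linearity over flips).
E[winnings] = 7·13/2 = 91/2.

91/2 dollars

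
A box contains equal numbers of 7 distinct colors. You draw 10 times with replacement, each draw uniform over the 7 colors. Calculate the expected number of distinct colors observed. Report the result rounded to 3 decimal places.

Let Xⱼ=1 if type j appears at least once. P(Xⱼ=1) = 1 − ((7−1)/7)^10 = 222009073/282475249.
E[#distinct] = 7·222009073/282475249 = 222009073/40353607.
≈ 5.502

5.502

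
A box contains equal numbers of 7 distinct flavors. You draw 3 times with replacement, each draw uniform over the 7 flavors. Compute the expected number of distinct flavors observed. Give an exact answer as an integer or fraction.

127/49

Let Xⱼ=1 if type j appears at least once. P(Xⱼ=1) = 1 − ((7−1)/7)^3 = 127/343.
E[#distinct] = 7·127/343 = 127/49.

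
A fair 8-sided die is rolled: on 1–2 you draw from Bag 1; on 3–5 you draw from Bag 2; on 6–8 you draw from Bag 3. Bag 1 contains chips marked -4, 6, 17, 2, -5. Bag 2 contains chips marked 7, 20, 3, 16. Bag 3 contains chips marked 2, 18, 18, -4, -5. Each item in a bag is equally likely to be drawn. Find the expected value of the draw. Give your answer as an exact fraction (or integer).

E[X | Bag 1] = (-4 + 6 + 17 + 2 − 5)/5 = 16/5
E[X | Bag 2] = (7 + 20 + 3 + 16)/4 = 23/2
E[X | Bag 3] = (2 + 18 + 18 − 4 − 5)/5 = 29/5
E[X] = (1/4)·16/5 + (3/8)·23/2 + (3/8)·29/5 = 583/80

583/80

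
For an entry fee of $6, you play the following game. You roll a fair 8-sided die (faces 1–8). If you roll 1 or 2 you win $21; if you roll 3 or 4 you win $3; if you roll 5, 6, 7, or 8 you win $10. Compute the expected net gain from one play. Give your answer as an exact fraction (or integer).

E[payout] = (1/4)·3 + (1/2)·10 + (1/4)·21 = 11
Expected profit = 11 − 6 = 5

$5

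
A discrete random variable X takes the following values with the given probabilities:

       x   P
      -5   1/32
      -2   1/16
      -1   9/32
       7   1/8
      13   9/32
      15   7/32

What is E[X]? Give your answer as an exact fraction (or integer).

29/4

E[X] = (1/32)·(-5) + (1/16)·(-2) + (9/32)·(-1) + (1/8)·7 + (9/32)·13 + (7/32)·15
     = 29/4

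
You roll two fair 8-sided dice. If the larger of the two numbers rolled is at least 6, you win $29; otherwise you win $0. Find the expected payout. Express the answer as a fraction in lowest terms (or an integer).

1131/64 dollars

E[payout] = (25/64)·0 + (39/64)·29 = 1131/64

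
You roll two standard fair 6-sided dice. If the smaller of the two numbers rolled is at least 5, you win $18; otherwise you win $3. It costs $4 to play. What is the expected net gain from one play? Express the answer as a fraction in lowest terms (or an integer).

2/3 dollars

E[payout] = (8/9)·3 + (1/9)·18 = 14/3
Expected profit = 14/3 − 4 = 2/3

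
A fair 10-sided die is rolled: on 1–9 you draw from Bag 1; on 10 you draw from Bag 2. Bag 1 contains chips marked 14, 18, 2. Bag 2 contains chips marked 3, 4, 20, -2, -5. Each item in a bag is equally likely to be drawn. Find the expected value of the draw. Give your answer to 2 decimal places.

10.60

E[X | Bag 1] = (14 + 18 + 2)/3 = 34/3
E[X | Bag 2] = (3 + 4 + 20 − 2 − 5)/5 = 4
E[X] = (9/10)·34/3 + (1/10)·4 = 53/5 ≈ 10.60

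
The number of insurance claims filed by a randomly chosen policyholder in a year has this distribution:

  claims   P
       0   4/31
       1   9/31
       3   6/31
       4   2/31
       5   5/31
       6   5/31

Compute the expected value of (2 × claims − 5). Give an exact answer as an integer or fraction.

E[2x-5] = (4/31)·(-5) + (9/31)·(-3) + (6/31)·1 + (2/31)·3 + (5/31)·5 + (5/31)·7
     = 25/31

25/31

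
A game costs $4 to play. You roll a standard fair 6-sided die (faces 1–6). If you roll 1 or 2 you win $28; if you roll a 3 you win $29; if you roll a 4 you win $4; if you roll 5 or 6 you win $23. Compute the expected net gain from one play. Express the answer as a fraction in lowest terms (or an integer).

E[payout] = (1/6)·4 + (1/3)·23 + (1/3)·28 + (1/6)·29 = 45/2
Expected profit = 45/2 − 4 = 37/2

37/2 dollars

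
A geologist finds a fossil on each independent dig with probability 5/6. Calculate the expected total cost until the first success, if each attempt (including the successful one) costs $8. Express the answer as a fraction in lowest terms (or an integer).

E[#attempts] = 1/p = 6/5; E[cost] = 8·6/5 = 48/5.

48/5 dollars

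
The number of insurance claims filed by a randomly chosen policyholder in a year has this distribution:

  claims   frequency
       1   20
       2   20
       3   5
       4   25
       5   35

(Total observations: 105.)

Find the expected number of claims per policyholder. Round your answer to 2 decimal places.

Total = 105, so P(claims=1) = 20/105, etc.
E[X] = (4/21)·1 + (4/21)·2 + (1/21)·3 + (5/21)·4 + (1/3)·5
     = 10/3 ≈ 3.33

3.33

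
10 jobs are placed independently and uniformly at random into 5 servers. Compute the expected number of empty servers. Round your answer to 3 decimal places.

Let Xⱼ=1 if server j is empty. P(Xⱼ=1) = ((5-1)/5)^10 = 1048576/9765625.
By linearity, E[#empty] = 5·1048576/9765625 = 1048576/1953125.
≈ 0.537

0.537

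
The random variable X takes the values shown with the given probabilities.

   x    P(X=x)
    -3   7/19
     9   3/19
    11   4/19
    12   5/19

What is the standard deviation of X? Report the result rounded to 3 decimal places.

6.779

E[X] = 110/19, E[X²] = 1510/19
Var(X) = E[X²] − (E[X])² = 1510/19 − 12100/361 = 16590/361
SD(X) = √(16590/361) ≈ 6.779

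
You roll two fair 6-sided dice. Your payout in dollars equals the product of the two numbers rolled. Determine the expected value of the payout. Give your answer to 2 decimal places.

Distribution of the product of the two numbers rolled: 1 w.p. 1/36, 2 w.p. 1/18, 3 w.p. 1/18, 4 w.p. 1/12, 5 w.p. 1/18, 6 w.p. 1/9, …
E[payout] = (1/36)·1 + (1/18)·2 + (1/18)·3 + (1/12)·4 + (1/18)·5 + (1/9)·6 + (1/18)·8 + (1/36)·9 + (1/18)·10 + (1/9)·12 + (1/18)·15 + (1/36)·16 + (1/18)·18 + (1/18)·20 + (1/18)·24 + (1/36)·25 + (1/18)·30 + (1/36)·36 = 49/4
≈ $12.25

$12.25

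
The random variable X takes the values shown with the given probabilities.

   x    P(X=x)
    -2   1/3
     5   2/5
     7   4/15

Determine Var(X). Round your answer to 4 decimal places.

14.1600

E[X] = (1/3)·(-2) + (2/5)·5 + (4/15)·7 = 16/5
E[X²] = (1/3)·4 + (2/5)·25 + (4/15)·49 = 122/5
Var(X) = 122/5 − (16/5)² = 354/25 ≈ 14.1600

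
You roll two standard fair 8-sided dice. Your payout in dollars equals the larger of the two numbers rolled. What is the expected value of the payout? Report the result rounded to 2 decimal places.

$5.81

Distribution of the larger of the two numbers rolled: 1 w.p. 1/64, 2 w.p. 3/64, 3 w.p. 5/64, 4 w.p. 7/64, 5 w.p. 9/64, 6 w.p. 11/64, …
E[payout] = (1/64)·1 + (3/64)·2 + (5/64)·3 + (7/64)·4 + (9/64)·5 + (11/64)·6 + (13/64)·7 + (15/64)·8 = 93/16
≈ $5.81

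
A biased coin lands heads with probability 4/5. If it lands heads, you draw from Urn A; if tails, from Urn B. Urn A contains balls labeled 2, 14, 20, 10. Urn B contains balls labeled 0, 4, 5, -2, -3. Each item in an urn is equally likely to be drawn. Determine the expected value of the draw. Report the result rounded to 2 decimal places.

9.36

E[X | Urn A] = (2 + 14 + 20 + 10)/4 = 23/2
E[X | Urn B] = (0 + 4 + 5 − 2 − 3)/5 = 4/5
E[X] = (4/5)·23/2 + (1/5)·4/5 = 234/25 ≈ 9.36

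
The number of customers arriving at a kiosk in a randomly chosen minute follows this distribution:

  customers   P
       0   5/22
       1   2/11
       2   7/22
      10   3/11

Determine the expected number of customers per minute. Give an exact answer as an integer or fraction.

39/11

E[X] = (5/22)·0 + (2/11)·1 + (7/22)·2 + (3/11)·10
     = 39/11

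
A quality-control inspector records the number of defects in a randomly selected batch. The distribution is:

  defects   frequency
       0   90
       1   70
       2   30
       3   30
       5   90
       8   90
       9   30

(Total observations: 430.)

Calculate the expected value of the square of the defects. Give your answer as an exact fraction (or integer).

Total = 430, so P(defects=0) = 90/430, etc.
E[X²] = (9/43)·0 + (7/43)·1 + (3/43)·4 + (3/43)·9 + (9/43)·25 + (9/43)·64 + (3/43)·81
     = 1090/43

1090/43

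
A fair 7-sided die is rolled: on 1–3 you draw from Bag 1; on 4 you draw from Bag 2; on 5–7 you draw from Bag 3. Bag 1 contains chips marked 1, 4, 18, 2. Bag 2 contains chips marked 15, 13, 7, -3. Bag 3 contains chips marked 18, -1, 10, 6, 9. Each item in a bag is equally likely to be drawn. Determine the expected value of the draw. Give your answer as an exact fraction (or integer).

E[X | Bag 1] = (1 + 4 + 18 + 2)/4 = 25/4
E[X | Bag 2] = (15 + 13 + 7 − 3)/4 = 8
E[X | Bag 3] = (18 − 1 + 10 + 6 + 9)/5 = 42/5
E[X] = (3/7)·25/4 + (1/7)·8 + (3/7)·42/5 = 1039/140

1039/140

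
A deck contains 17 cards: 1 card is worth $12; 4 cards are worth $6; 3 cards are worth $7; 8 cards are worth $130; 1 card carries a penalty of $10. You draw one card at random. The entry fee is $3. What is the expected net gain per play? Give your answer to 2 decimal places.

E[payout] = (1/17)·12 + (4/17)·6 + (3/17)·7 + (8/17)·130 + (1/17)·(-10) = 1087/17
Expected profit = 1087/17 − 3 = 1036/17 ≈ $60.94

$60.94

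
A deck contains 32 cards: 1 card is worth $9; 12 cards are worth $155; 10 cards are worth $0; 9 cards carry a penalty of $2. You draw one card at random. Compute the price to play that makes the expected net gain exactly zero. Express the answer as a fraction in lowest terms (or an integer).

E[payout] = (1/32)·9 + (12/32)·155 + (10/32)·0 + (9/32)·(-2) = 1851/32
Fair fee = E[payout] = 1851/32

1851/32 dollars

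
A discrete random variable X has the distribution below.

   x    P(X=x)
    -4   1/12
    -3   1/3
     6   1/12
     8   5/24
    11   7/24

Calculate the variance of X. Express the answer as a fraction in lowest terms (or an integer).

E[X] = (1/12)·(-4) + (1/3)·(-3) + (1/12)·6 + (5/24)·8 + (7/24)·11 = 97/24
E[X²] = (1/12)·16 + (1/3)·9 + (1/12)·36 + (5/24)·64 + (7/24)·121 = 1343/24
Var(X) = 1343/24 − (97/24)² = 22823/576

22823/576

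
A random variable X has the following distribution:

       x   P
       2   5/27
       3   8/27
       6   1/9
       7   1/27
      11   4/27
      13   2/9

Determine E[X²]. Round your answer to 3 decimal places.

64.704

E[X²] = (5/27)·4 + (8/27)·9 + (1/9)·36 + (1/27)·49 + (4/27)·121 + (2/9)·169
     = 1747/27 ≈ 64.704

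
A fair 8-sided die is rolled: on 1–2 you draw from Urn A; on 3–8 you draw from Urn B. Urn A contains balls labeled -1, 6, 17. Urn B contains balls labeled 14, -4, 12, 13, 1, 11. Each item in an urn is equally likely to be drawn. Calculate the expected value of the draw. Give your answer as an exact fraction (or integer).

185/24

E[X | Urn A] = (-1 + 6 + 17)/3 = 22/3
E[X | Urn B] = (14 − 4 + 12 + 13 + 1 + 11)/6 = 47/6
E[X] = (1/4)·22/3 + (3/4)·47/6 = 185/24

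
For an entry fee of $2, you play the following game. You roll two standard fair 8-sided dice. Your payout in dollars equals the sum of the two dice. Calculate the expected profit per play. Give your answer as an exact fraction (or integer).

Distribution of the sum of the two dice: 2 w.p. 1/64, 3 w.p. 1/32, 4 w.p. 3/64, 5 w.p. 1/16, 6 w.p. 5/64, 7 w.p. 3/32, …
E[payout] = (1/64)·2 + (1/32)·3 + (3/64)·4 + (1/16)·5 + (5/64)·6 + (3/32)·7 + (7/64)·8 + (1/8)·9 + (7/64)·10 + (3/32)·11 + (5/64)·12 + (1/16)·13 + (3/64)·14 + (1/32)·15 + (1/64)·16 = 9
Expected profit = 9 − 2 = 7

$7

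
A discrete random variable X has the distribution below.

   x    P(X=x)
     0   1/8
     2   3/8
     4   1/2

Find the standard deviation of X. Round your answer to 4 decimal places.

E[X] = 11/4, E[X²] = 19/2
Var(X) = E[X²] − (E[X])² = 19/2 − 121/16 = 31/16
SD(X) = √(31/16) ≈ 1.3919

1.3919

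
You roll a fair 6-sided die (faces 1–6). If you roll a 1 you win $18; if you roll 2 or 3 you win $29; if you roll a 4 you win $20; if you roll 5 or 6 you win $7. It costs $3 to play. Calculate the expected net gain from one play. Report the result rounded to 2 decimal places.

E[payout] = (1/3)·7 + (1/6)·18 + (1/6)·20 + (1/3)·29 = 55/3
Expected profit = 55/3 − 3 = 46/3 ≈ $15.33

$15.33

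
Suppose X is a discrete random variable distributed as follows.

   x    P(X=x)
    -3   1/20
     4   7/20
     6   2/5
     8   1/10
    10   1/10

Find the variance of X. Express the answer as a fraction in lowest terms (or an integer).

E[X] = (1/20)·(-3) + (7/20)·4 + (2/5)·6 + (1/10)·8 + (1/10)·10 = 109/20
E[X²] = (1/20)·9 + (7/20)·16 + (2/5)·36 + (1/10)·64 + (1/10)·100 = 737/20
Var(X) = 737/20 − (109/20)² = 2859/400

2859/400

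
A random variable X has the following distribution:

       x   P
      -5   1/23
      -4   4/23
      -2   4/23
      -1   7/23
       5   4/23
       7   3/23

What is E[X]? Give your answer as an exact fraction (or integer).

5/23

E[X] = (1/23)·(-5) + (4/23)·(-4) + (4/23)·(-2) + (7/23)·(-1) + (4/23)·5 + (3/23)·7
     = 5/23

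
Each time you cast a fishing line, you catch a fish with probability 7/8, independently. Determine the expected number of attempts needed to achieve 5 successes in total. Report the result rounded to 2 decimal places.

By linearity (sum of 5 independent geometric waits), E[trials] = 5/p = 5/(7/8) = 40/7.
≈ 5.71

5.71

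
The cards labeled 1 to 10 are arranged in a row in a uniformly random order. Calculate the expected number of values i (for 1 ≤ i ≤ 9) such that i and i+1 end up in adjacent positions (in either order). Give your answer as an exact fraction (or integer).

For each i ∈ {1,…,9}, let Xᵢ = 1 if i and i+1 are adjacent. P(Xᵢ=1) = 2·(10−1)!/10! = 2/10.
By linearity, E[ΣXᵢ] = (9)·(2/10) = 9/5.

9/5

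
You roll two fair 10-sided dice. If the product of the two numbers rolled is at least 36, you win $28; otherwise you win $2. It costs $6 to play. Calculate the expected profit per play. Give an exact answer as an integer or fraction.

51/10 dollars

E[payout] = (13/20)·2 + (7/20)·28 = 111/10
Expected profit = 111/10 − 6 = 51/10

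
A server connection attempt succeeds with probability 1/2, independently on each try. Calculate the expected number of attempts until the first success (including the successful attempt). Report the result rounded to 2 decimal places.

For a geometric distribution, E[trials] = 1/p = 1/(1/2) = 2.
≈ 2.00

2.00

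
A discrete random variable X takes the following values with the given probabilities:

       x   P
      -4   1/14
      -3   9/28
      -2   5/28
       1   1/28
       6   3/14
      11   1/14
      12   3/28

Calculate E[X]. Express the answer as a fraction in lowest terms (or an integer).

25/14

E[X] = (1/14)·(-4) + (9/28)·(-3) + (5/28)·(-2) + (1/28)·1 + (3/14)·6 + (1/14)·11 + (3/28)·12
     = 25/14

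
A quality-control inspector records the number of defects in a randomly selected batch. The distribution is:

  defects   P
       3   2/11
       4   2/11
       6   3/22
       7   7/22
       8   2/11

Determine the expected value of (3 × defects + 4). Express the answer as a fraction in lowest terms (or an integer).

E[3x+4] = (2/11)·13 + (2/11)·16 + (3/22)·22 + (7/22)·25 + (2/11)·28
     = 469/22

469/22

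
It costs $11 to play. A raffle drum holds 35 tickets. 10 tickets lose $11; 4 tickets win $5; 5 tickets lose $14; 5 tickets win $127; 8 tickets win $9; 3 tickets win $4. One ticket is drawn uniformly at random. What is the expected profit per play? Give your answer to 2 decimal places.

E[payout] = (10/35)·(-11) + (4/35)·5 + (5/35)·(-14) + (5/35)·127 + (8/35)·9 + (3/35)·4 = 559/35
Expected profit = 559/35 − 11 = 174/35 ≈ $4.97

$4.97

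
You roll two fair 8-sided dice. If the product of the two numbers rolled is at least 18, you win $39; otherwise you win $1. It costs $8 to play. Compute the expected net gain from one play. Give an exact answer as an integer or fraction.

173/16 dollars

E[payout] = (17/32)·1 + (15/32)·39 = 301/16
Expected profit = 301/16 − 8 = 173/16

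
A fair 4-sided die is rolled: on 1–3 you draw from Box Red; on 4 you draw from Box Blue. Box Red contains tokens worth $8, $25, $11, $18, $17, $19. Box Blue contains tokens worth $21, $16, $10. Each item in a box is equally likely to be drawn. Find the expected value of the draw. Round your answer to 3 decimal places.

E[X | Box Red] = (8 + 25 + 11 + 18 + 17 + 19)/6 = 49/3
E[X | Box Blue] = (21 + 16 + 10)/3 = 47/3
E[X] = (3/4)·49/3 + (1/4)·47/3 = 97/6 ≈ 16.167

$16.167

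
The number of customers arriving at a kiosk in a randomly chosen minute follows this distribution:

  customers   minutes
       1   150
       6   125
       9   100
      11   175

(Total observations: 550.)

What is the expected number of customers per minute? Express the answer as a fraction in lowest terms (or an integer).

149/22

Total = 550, so P(customers=1) = 150/550, etc.
E[X] = (3/11)·1 + (5/22)·6 + (2/11)·9 + (7/22)·11
     = 149/22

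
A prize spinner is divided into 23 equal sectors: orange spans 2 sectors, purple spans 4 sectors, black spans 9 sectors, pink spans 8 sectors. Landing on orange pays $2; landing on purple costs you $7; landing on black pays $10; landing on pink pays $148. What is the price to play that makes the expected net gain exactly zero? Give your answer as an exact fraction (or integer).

E[payout] = (2/23)·2 + (4/23)·(-7) + (9/23)·10 + (8/23)·148 = 1250/23
Fair fee = E[payout] = 1250/23

1250/23 dollars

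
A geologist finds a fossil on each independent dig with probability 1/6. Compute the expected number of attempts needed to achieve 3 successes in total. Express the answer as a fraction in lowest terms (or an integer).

18

By linearity (sum of 3 independent geometric waits), E[trials] = 3/p = 3/(1/6) = 18.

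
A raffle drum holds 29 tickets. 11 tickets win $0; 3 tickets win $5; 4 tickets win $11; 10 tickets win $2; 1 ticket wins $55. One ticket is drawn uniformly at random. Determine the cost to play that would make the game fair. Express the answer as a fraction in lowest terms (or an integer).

134/29 dollars

E[payout] = (11/29)·0 + (3/29)·5 + (4/29)·11 + (10/29)·2 + (1/29)·55 = 134/29
Fair fee = E[payout] = 134/29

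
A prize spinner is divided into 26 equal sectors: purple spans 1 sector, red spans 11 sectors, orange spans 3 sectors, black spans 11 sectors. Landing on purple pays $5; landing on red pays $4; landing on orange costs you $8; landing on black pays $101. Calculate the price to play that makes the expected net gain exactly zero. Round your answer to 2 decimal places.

$43.69

E[payout] = (1/26)·5 + (11/26)·4 + (3/26)·(-8) + (11/26)·101 = 568/13
Fair fee = E[payout] = 568/13 ≈ $43.69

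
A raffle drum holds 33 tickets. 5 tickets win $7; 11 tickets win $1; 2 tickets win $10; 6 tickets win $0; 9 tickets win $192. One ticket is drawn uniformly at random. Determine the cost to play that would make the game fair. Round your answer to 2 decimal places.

$54.36

E[payout] = (5/33)·7 + (11/33)·1 + (2/33)·10 + (6/33)·0 + (9/33)·192 = 598/11
Fair fee = E[payout] = 598/11 ≈ $54.36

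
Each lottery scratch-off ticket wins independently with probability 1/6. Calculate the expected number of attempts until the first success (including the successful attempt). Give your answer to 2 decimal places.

6.00

For a geometric distribution, E[trials] = 1/p = 1/(1/6) = 6.
≈ 6.00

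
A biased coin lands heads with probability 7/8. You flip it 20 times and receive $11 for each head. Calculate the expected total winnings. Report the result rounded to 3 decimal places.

$192.500

E[#heads] = 20·7/8 = 35/2 (linearity over flips).
E[winnings] = 11·35/2 = 385/2.
≈ 192.500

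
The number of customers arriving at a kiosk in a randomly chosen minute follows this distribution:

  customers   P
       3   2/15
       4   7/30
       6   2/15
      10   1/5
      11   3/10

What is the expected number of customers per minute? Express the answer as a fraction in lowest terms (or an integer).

223/30

E[X] = (2/15)·3 + (7/30)·4 + (2/15)·6 + (1/5)·10 + (3/10)·11
     = 223/30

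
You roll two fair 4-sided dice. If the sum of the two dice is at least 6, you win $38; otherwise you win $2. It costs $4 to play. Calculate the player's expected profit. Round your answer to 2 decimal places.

$11.50

E[payout] = (5/8)·2 + (3/8)·38 = 31/2
Expected profit = 31/2 − 4 = 23/2 ≈ $11.50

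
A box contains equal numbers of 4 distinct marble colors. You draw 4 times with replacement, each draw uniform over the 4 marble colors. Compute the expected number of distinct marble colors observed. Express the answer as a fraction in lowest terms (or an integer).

Let Xⱼ=1 if type j appears at least once. P(Xⱼ=1) = 1 − ((4−1)/4)^4 = 175/256.
E[#distinct] = 4·175/256 = 175/64.

175/64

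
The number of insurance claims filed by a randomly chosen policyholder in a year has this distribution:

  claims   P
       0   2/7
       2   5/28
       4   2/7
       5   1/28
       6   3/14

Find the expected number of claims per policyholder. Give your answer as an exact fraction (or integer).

83/28

E[X] = (2/7)·0 + (5/28)·2 + (2/7)·4 + (1/28)·5 + (3/14)·6
     = 83/28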